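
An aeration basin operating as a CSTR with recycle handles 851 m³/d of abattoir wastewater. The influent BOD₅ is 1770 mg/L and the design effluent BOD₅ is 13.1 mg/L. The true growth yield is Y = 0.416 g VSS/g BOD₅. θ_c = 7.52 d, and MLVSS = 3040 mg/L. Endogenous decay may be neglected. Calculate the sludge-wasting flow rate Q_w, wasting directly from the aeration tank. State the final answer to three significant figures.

Q_w ≈ 205 m³/d

V·X = Y·Q·ΔS·θ_c gives V = 0.416 × 851 × (1770 − 13.1) × 7.52 / 3040 = 1539 m³.
For wasting at MLVSS concentration, Q_w = V/θ_c = 1539/7.52 = 204.6 m³/d.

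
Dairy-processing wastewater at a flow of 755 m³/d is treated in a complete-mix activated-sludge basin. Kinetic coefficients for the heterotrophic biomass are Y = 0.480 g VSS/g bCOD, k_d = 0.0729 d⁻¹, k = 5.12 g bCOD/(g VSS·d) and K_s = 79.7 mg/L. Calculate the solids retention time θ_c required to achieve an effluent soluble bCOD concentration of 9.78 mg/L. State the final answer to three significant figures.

θ_c ≈ 5.11 d

From 1/θ_c = Y·k·S/(K_s + S) − k_d: Y·k·S/(K_s+S) = 0.480 × 5.12 × 9.78 / (79.7 + 9.78) = 0.2686 d⁻¹.
1/θ_c = 0.2686 − 0.0729 = 0.1957 d⁻¹, so θ_c = 5.110 d.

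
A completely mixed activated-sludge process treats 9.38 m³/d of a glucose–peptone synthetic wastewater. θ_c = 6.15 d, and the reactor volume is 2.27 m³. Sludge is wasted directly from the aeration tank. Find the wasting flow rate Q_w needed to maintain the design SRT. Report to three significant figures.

Q_w ≈ 0.369 m³/d

Wasting from the aeration tank: Q_w = V / θ_c = 2.270 / 6.15 = 0.3691 m³/d.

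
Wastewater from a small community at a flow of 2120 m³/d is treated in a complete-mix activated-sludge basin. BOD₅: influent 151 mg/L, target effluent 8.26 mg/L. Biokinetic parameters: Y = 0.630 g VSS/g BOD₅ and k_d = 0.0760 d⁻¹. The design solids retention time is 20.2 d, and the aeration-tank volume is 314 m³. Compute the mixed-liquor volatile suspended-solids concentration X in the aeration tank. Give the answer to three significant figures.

X ≈ 4840 mg/L

X = Y·Q·ΔS·θ_c / [V·(1 + k_d θ_c)] = 0.630 × 2120 × (151 − 8.26) × 20.2 / [314 × (1 + 0.0760 × 20.2)] = 4838 mg/L.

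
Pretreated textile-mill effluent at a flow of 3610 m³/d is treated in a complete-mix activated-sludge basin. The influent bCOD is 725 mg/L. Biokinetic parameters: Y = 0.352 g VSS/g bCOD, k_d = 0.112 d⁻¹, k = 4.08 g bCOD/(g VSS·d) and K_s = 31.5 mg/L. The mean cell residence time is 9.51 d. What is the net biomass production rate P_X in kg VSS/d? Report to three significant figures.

P_X ≈ 443 kg VSS/d

For a completely mixed reactor with recycle the Lawrence–McCarty relation gives S = K_s·(1 + k_d·θ_c) / [θ_c·(Y·k − k_d) − 1] = 31.5 × (1 + 0.112 × 9.51) / [9.51 × (0.352 × 4.08 − 0.112) − 1] = 65.05 / 11.59 = 5.611 mg/L.
The observed yield is Y_obs = Y/(1 + k_d·θ_c) = 0.352 / (1 + 0.112 × 9.51) = 0.352 / 2.065 = 0.1705 g VSS per g bCOD removed.
ΔS = 725 − 5.61 = 719.4 mg/L, so the substrate removal rate is 3610 × 719.4/1000 = 2597 kg bCOD/d.
Biomass produced: P_X = Y_obs·Q·ΔS = 0.1705 × 2597 ≈ 442.7 kg VSS/d.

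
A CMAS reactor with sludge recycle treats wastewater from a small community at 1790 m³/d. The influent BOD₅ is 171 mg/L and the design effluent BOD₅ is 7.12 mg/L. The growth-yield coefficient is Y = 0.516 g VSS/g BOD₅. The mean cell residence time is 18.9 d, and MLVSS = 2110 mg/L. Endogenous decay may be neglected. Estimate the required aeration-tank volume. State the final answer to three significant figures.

V ≈ 1360 m³

Biomass mass balance (decay neglected): V·X = Y·Q·(S₀ − S)·θ_c, so V = 0.516 × 1790 × (171 − 7.12) × 18.9 / 2110 = 1356 m³.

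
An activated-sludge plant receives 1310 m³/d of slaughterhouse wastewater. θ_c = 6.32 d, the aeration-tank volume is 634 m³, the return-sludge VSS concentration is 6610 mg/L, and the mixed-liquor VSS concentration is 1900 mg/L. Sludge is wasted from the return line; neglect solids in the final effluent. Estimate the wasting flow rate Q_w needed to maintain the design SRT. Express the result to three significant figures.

Q_w ≈ 28.8 m³/d

Q_w = (V·X)/(θ_c X_r) = 634.0 × 1900 / (6.32 × 6610) = 28.84 m³/d.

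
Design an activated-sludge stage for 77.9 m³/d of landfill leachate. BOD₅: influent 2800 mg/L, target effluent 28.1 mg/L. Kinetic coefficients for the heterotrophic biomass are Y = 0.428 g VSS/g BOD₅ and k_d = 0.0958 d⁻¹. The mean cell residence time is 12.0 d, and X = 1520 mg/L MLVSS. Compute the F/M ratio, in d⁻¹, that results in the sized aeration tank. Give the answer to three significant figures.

F/M ≈ 0.423 d⁻¹

Steady-state biomass mass balance: V·X·(1 + k_d·θ_c) = Y·Q·(S₀ − S)·θ_c, so V = 0.428 × 77.9 × (2800 − 28.1) × 12.0 / [1520 × (1 + 0.0958 × 12.0)] = 1.11×10^6 / 3267 = 339.4 m³.
Food-to-microorganism ratio F/M = Q S₀ / (V X) = 77.9 × 2800 / (339.4 × 1520) = 0.4228 d⁻¹.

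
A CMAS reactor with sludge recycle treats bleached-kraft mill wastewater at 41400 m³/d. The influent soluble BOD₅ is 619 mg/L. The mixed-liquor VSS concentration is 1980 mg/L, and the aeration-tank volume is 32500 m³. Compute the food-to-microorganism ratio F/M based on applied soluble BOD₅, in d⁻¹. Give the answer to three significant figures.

F/M = applied load / biomass = Q·S₀/(V·X) = 41400 × 619 / (32500 × 1980) = 0.3982 d⁻¹.

F/M ≈ 0.398 d⁻¹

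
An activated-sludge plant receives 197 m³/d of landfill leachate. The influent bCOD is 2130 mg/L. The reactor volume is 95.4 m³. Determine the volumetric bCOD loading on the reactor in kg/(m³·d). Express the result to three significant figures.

L_v = Q S₀ / V = 197 × 2130 × 10⁻³ / 95.40 = 4.398 kg/(m³·d).

L_v ≈ 4.40 kg bCOD/(m³·d)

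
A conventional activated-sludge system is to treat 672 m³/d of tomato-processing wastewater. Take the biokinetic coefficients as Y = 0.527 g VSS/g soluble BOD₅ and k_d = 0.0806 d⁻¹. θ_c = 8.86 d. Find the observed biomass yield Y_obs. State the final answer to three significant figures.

The observed yield is Y_obs = Y/(1 + k_d·θ_c) = 0.527 / (1 + 0.0806 × 8.86) = 0.527 / 1.714 = 0.3074 g VSS per g soluble BOD₅ removed.

Y_obs ≈ 0.307 g VSS/g soluble BOD₅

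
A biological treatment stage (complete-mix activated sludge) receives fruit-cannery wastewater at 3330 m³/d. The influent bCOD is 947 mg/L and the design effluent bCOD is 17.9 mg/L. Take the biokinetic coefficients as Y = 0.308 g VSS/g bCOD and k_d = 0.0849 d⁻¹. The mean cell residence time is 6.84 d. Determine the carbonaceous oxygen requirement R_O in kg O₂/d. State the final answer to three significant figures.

R_O ≈ 2240 kg O₂/d

The observed yield is Y_obs = Y/(1 + k_d·θ_c) = 0.308 / (1 + 0.0849 × 6.84) = 0.308 / 1.581 = 0.1948 g VSS per g bCOD removed.
Q·(S₀ − S) = 3330 × (947 − 17.9) × 10⁻³ = 3094 kg/d removed.
P_X = Y_obs·Q·(S₀ − S) = 0.1948 × 3094 = 602.8 kg VSS/d.
Carbonaceous O₂ demand = substrate oxidised − cell-mass equivalent = 3094 − 1.42 × 602.8 = 2238 kg O₂/d.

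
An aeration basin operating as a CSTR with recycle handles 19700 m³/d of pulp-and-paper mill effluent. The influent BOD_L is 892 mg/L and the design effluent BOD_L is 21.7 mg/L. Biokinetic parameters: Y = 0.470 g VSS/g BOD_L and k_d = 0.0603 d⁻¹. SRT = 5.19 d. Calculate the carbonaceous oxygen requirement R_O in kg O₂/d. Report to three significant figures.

R_O ≈ 8430 kg O₂/d

Correct the yield for decay: Y_obs = Y/(1 + k_d θ_c) = 0.470 / (1 + 0.0603 × 5.19) = 0.470 / 1.313 = 0.3580.
Substrate removed = Q·(S₀ − S) = 19700 m³/d × (892 − 21.7) g/m³ = 1.71×10^7 g/d = 17145 kg/d.
P_X = Y_obs·Q·(S₀ − S) = 0.3580 × 17145 = 6137 kg VSS/d.
Carbonaceous O₂ demand = substrate oxidised − cell-mass equivalent = 17145 − 1.42 × 6137 = 8430 kg O₂/d.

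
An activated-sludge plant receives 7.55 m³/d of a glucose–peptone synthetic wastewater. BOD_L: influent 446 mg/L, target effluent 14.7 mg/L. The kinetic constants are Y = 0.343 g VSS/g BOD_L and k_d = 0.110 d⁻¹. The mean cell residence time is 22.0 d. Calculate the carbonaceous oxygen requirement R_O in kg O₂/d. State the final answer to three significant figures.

R_O ≈ 2.79 kg O₂/d

Observed yield with endogenous decay: Y_obs = Y / (1 + k_d·θ_c) = 0.343 / (1 + 0.110 × 22.0) = 0.343 / 3.420 = 0.1003 g VSS/g BOD_L.
Mass of BOD_L removed per day: Q(S₀ − S) = 7.55 × 431.3 g/m³ = 3.256 kg/d.
Net sludge production P_X = 0.1003 × 3.256 = 0.3266 kg VSS/d.
Carbonaceous O₂ demand = substrate oxidised − cell-mass equivalent = 3.256 − 1.42 × 0.3266 = 2.793 kg O₂/d.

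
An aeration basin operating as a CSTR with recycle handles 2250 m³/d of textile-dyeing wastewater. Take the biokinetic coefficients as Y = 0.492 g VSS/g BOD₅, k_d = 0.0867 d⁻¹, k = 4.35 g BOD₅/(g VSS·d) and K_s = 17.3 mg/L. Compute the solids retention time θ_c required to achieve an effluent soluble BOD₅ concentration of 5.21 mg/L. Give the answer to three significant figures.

θ_c ≈ 2.45 d

From 1/θ_c = Y·k·S/(K_s + S) − k_d: Y·k·S/(K_s+S) = 0.492 × 4.35 × 5.21 / (17.3 + 5.21) = 0.4954 d⁻¹.
1/θ_c = 0.4954 − 0.0867 = 0.4087 d⁻¹, so θ_c = 2.447 d.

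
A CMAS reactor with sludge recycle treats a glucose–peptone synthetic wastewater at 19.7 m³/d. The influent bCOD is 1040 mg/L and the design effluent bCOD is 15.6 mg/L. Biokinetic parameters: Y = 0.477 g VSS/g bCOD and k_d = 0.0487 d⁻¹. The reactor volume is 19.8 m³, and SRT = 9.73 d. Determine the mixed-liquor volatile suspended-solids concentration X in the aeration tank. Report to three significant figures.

From V·X·(1 + k_d·θ_c) = Y·Q·(S₀ − S)·θ_c: X = 0.477 × 19.7 × (1040 − 15.6) × 9.73 / [19.8 × (1 + 0.0487 × 9.73)] = 3210 mg/L.

X ≈ 3210 mg/L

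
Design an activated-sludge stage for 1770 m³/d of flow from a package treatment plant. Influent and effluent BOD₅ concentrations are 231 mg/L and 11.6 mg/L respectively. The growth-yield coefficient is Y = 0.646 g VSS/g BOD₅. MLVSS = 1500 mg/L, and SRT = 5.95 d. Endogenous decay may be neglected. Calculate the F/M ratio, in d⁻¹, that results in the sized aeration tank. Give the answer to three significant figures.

F/M ≈ 0.274 d⁻¹

V·X = Y·Q·ΔS·θ_c gives V = 0.646 × 1770 × (231 − 11.6) × 5.95 / 1500 = 995.1 m³.
F/M = Q·S₀ / (V·X) = 1770 × 231 / (995.1 × 1500) = 0.2739 g BOD₅·(g VSS·d)⁻¹.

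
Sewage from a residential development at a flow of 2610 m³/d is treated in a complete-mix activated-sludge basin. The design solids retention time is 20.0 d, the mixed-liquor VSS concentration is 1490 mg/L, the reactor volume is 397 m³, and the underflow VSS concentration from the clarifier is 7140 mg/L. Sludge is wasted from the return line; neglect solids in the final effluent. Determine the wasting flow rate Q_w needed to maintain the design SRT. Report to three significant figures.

Q_w ≈ 4.14 m³/d

Q_w = (V·X)/(θ_c X_r) = 397.0 × 1490 / (20.0 × 7140) = 4.142 m³/d.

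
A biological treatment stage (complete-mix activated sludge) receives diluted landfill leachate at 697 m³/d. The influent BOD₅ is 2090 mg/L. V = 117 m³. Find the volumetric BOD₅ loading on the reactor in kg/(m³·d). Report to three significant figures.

L_v ≈ 12.5 kg BOD₅/(m³·d)

L_v = Q S₀ / V = 697 × 2090 × 10⁻³ / 117.0 = 12.45 kg/(m³·d).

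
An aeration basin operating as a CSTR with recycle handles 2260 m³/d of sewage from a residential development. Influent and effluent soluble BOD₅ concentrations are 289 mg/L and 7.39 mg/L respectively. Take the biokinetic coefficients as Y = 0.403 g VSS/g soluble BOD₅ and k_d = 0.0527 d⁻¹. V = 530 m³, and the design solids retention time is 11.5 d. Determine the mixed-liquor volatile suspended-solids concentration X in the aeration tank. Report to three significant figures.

X ≈ 3470 mg/L

Solving the biomass balance for X: X = Y Q (S₀−S) θ_c / [V (1+k_d θ_c)] = 0.403 × 2260 × (289 − 7.39) × 11.5 / [530 × (1 + 0.0527 × 11.5)] = 3465 mg/L.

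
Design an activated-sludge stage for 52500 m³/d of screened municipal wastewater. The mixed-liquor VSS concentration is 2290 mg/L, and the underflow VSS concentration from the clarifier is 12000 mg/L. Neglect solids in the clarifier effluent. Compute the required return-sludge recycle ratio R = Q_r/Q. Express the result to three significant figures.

R ≈ 0.236

R = Q_r/Q = X/(X_r − X) = 2290 / (12000 − 2290) = 0.2358.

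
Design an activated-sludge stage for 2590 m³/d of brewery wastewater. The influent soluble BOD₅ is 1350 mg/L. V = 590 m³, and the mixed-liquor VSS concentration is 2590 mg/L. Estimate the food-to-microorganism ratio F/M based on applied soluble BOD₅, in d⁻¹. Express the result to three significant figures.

F/M = Q·S₀ / (V·X) = 2590 × 1350 / (590.0 × 2590) = 2.288 g soluble BOD₅·(g VSS·d)⁻¹.

F/M ≈ 2.29 d⁻¹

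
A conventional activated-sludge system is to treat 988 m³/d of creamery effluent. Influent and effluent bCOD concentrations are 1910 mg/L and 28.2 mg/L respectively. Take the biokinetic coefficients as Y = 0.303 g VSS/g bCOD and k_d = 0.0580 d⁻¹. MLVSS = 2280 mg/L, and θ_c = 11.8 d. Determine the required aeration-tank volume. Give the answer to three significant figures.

From the SRT design equation V = Y Q (S₀−S) θ_c / [X (1 + k_d θ_c)] = 0.303 × 988 × (1910 − 28.2) × 11.8 / [2280 × (1 + 0.0580 × 11.8)] = 6.65×10^6 / 3840 = 1731 m³.

V ≈ 1730 m³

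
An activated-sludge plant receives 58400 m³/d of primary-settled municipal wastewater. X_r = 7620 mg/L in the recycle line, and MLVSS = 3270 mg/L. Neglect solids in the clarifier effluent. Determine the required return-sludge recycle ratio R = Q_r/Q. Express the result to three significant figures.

R ≈ 0.752

Solids balance on the clarifier gives (1+R)X = R·X_r, so R = X/(X_r − X) = 3270 / (7620 − 3270) = 0.7517.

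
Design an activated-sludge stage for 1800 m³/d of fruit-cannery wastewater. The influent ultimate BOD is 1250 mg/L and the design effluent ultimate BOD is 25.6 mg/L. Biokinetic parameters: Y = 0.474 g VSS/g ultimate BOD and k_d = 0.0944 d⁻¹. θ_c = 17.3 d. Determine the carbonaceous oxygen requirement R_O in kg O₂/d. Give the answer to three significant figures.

The observed yield is Y_obs = Y/(1 + k_d·θ_c) = 0.474 / (1 + 0.0944 × 17.3) = 0.474 / 2.633 = 0.1800 g VSS per g ultimate BOD removed.
Substrate removed = Q·(S₀ − S) = 1800 m³/d × (1250 − 25.6) g/m³ = 2.2×10^6 g/d = 2204 kg/d.
Biomass synthesised: P_X = Y_obs × 2204 = 396.7 kg VSS/d.
R_O = Q·(S₀ − S) − 1.42·P_X = 2204 − 1.42 × 396.7 = 1641 kg O₂/d.

R_O ≈ 1640 kg O₂/d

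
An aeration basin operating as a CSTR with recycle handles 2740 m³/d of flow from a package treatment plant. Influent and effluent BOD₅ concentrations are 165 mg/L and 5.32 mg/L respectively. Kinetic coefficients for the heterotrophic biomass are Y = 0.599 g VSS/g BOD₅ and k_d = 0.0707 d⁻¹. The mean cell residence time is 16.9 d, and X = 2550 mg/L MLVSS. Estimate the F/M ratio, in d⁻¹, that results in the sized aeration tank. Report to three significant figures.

F/M ≈ 0.224 d⁻¹

Rearranging the biomass balance for a CMAS with decay, V = Y·Q·ΔS·θ_c / [X·(1+k_d θ_c)] = 0.599 × 2740 × (165 − 5.32) × 16.9 / [2550 × (1 + 0.0707 × 16.9)] = 4.43×10^6 / 5597 = 791.4 m³.
F/M = applied load / biomass = Q·S₀/(V·X) = 2740 × 165 / (791.4 × 2550) = 0.2240 d⁻¹.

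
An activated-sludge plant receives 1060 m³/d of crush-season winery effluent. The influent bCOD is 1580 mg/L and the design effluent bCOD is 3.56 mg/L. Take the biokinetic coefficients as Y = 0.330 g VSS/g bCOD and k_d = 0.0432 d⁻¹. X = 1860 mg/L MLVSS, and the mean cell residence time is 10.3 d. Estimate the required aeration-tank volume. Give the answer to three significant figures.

V ≈ 2110 m³

Rearranging the biomass balance for a CMAS with decay, V = Y·Q·ΔS·θ_c / [X·(1+k_d θ_c)] = 0.330 × 1060 × (1580 − 3.56) × 10.3 / [1860 × (1 + 0.0432 × 10.3)] = 5.68×10^6 / 2688 = 2113 m³.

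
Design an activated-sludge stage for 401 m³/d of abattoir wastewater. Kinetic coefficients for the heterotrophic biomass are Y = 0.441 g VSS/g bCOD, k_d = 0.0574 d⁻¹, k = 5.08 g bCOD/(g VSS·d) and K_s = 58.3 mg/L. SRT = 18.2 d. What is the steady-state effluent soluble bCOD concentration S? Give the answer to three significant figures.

Effluent substrate depends only on kinetics and SRT: S = K_s(1 + k_d θ_c) / [θ_c(Yk − k_d) − 1] = 58.3 × (1 + 0.0574 × 18.2) / [18.2 × (0.441 × 5.08 − 0.0574) − 1] = 119.2 / 38.73 = 3.078 mg/L.

S ≈ 3.08 mg/L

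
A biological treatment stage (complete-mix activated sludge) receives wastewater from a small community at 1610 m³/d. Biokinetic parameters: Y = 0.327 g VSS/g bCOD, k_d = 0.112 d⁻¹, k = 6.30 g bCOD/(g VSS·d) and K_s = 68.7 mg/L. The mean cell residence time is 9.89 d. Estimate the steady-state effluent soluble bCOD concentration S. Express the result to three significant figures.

S ≈ 7.93 mg/L

From the Monod/SRT balance for a CMAS, S = K_s·(1+k_d θ_c)/[θ_c·(Y k − k_d) − 1] = 68.7 × (1 + 0.112 × 9.89) / [9.89 × (0.327 × 6.30 − 0.112) − 1] = 144.8 / 18.27 = 7.927 mg/L.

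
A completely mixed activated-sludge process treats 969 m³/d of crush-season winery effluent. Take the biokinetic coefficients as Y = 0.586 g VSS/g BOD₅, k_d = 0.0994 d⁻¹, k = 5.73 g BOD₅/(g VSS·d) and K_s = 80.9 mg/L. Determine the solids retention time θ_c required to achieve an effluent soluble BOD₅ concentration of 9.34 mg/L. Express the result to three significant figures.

At the target effluent, Y k S/(K_s+S) = 0.586×5.73×9.34/90.24 = 0.3475 d⁻¹.
θ_c = 1/(μ − k_d) = 1/(0.3475 − 0.0994) = 1/0.2481 = 4.030 d.

θ_c ≈ 4.03 d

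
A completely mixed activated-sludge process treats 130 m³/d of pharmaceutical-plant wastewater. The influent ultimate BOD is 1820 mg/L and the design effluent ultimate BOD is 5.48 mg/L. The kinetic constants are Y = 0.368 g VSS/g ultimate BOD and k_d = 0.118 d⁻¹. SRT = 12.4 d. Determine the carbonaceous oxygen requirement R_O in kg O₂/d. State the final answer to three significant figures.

The observed yield is Y_obs = Y/(1 + k_d·θ_c) = 0.368 / (1 + 0.118 × 12.4) = 0.368 / 2.463 = 0.1494 g VSS per g ultimate BOD removed.
ΔS = 1820 − 5.48 = 1815 mg/L, so the substrate removal rate is 130 × 1815/1000 = 235.9 kg ultimate BOD/d.
P_X = Y_obs·Q·(S₀ − S) = 0.1494 × 235.9 = 35.24 kg VSS/d.
Carbonaceous O₂ demand = substrate oxidised − cell-mass equivalent = 235.9 − 1.42 × 35.24 = 185.8 kg O₂/d.

R_O ≈ 186 kg O₂/d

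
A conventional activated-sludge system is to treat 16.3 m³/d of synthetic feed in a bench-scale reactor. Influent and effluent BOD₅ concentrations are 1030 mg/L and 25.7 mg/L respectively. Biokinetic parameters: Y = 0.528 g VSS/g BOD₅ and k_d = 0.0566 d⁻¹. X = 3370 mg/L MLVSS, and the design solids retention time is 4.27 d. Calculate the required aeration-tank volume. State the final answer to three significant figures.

V ≈ 8.82 m³

Steady-state biomass mass balance: V·X·(1 + k_d·θ_c) = Y·Q·(S₀ − S)·θ_c, so V = 0.528 × 16.3 × (1030 − 25.7) × 4.27 / [3370 × (1 + 0.0566 × 4.27)] = 3.69×10^4 / 4184 = 8.820 m³.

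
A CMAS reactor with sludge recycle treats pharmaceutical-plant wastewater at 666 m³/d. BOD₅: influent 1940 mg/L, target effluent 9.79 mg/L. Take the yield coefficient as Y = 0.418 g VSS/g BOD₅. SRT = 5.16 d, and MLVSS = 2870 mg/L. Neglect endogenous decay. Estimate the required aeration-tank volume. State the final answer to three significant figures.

With k_d = 0 the design equation reduces to V = Y Q (S₀−S) θ_c / X = 0.418 × 666 × (1940 − 9.79) × 5.16 / 2870 = 966.1 m³.

V ≈ 966 m³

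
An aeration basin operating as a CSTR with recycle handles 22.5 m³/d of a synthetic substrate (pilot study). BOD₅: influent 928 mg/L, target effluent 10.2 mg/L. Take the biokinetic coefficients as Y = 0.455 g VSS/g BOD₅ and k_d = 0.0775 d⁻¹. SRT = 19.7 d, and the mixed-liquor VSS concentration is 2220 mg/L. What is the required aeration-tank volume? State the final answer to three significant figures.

Steady-state biomass mass balance: V·X·(1 + k_d·θ_c) = Y·Q·(S₀ − S)·θ_c, so V = 0.455 × 22.5 × (928 − 10.2) × 19.7 / [2220 × (1 + 0.0775 × 19.7)] = 1.85×10^5 / 5609 = 33.00 m³.

V ≈ 33.0 m³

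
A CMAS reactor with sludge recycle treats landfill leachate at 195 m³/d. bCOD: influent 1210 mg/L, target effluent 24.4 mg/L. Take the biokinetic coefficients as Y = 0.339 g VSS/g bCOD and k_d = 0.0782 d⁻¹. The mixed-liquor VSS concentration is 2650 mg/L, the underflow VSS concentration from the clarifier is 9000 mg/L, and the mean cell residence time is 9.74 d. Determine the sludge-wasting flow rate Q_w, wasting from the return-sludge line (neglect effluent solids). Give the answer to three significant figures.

Q_w ≈ 4.94 m³/d

From the SRT design equation V = Y Q (S₀−S) θ_c / [X (1 + k_d θ_c)] = 0.339 × 195 × (1210 − 24.4) × 9.74 / [2650 × (1 + 0.0782 × 9.74)] = 7.63×10^5 / 4668 = 163.5 m³.
Q_w = (V·X)/(θ_c X_r) = 163.5 × 2650 / (9.74 × 9000) = 4.943 m³/d.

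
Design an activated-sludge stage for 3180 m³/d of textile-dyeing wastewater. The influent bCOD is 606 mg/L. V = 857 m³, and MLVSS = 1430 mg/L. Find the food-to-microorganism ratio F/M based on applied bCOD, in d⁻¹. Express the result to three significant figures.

F/M ≈ 1.57 d⁻¹

Food-to-microorganism ratio F/M = Q S₀ / (V X) = 3180 × 606 / (857.0 × 1430) = 1.572 d⁻¹.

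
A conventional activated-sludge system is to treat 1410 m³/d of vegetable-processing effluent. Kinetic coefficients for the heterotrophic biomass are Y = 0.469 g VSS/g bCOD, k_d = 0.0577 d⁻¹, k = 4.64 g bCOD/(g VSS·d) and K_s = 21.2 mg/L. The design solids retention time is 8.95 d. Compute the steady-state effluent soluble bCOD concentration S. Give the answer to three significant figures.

S ≈ 1.79 mg/L

For a completely mixed reactor with recycle the Lawrence–McCarty relation gives S = K_s·(1 + k_d·θ_c) / [θ_c·(Y·k − k_d) − 1] = 21.2 × (1 + 0.0577 × 8.95) / [8.95 × (0.469 × 4.64 − 0.0577) − 1] = 32.15 / 17.96 = 1.790 mg/L.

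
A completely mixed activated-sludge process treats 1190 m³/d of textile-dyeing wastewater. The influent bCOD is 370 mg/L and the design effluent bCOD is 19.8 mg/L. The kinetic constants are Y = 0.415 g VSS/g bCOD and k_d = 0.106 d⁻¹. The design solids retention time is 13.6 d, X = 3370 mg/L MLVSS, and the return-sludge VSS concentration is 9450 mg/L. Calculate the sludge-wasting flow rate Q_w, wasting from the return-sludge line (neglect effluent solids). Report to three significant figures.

Q_w ≈ 7.50 m³/d

Rearranging the biomass balance for a CMAS with decay, V = Y·Q·ΔS·θ_c / [X·(1+k_d θ_c)] = 0.415 × 1190 × (370 − 19.8) × 13.6 / [3370 × (1 + 0.106 × 13.6)] = 2.35×10^6 / 8228 = 285.9 m³.
Q_w = (V·X)/(θ_c X_r) = 285.9 × 3370 / (13.6 × 9450) = 7.496 m³/d.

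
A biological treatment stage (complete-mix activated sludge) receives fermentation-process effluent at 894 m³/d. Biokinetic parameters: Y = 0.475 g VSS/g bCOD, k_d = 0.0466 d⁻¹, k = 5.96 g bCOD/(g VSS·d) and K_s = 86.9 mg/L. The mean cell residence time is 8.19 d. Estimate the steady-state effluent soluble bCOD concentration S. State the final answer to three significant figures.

S ≈ 5.51 mg/L

For a completely mixed reactor with recycle the Lawrence–McCarty relation gives S = K_s·(1 + k_d·θ_c) / [θ_c·(Y·k − k_d) − 1] = 86.9 × (1 + 0.0466 × 8.19) / [8.19 × (0.475 × 5.96 − 0.0466) − 1] = 120.1 / 21.80 = 5.507 mg/L.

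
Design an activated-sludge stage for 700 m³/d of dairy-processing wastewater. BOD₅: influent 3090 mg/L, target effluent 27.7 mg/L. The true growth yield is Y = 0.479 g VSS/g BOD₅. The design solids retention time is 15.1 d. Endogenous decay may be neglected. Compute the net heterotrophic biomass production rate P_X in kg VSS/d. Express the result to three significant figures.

With endogenous decay neglected, the observed yield equals the true yield: Y_obs = Y = 0.479 g VSS/g BOD₅.
ΔS = 3090 − 27.7 = 3062 mg/L, so the substrate removal rate is 700 × 3062/1000 = 2144 kg BOD₅/d.
P_X = Y_obs · Q(S₀ − S) = 0.4790 × 2144 = 1027 kg VSS/d.

P_X ≈ 1030 kg VSS/d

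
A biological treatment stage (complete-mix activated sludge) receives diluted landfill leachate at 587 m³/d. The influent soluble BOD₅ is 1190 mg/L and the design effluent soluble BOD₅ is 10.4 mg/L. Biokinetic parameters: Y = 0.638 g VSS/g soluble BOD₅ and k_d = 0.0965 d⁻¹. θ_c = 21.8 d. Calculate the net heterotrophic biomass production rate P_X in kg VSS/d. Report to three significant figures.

P_X ≈ 142 kg VSS/d

Y_obs = Y / (1 + k_d θ_c) = 0.638 / (1 + 0.0965 × 21.8) = 0.638 / 3.104 = 0.2056.
Substrate removed = Q·(S₀ − S) = 587 m³/d × (1190 − 10.4) g/m³ = 6.92×10^5 g/d = 692.4 kg/d.
Biomass produced: P_X = Y_obs·Q·ΔS = 0.2056 × 692.4 ≈ 142.3 kg VSS/d.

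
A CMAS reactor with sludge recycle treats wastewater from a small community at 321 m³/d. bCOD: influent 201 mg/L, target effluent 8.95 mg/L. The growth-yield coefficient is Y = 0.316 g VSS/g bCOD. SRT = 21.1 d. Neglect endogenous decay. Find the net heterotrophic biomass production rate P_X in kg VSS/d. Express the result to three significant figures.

P_X ≈ 19.5 kg VSS/d

No decay correction is needed, so Y_obs = Y = 0.316.
Substrate removed = Q·(S₀ − S) = 321 m³/d × (201 − 8.95) g/m³ = 6.16×10^4 g/d = 61.65 kg/d.
Net biomass production P_X = Y_obs × Q·(S₀ − S) = 0.3160 × 61.65 = 19.48 kg VSS/d.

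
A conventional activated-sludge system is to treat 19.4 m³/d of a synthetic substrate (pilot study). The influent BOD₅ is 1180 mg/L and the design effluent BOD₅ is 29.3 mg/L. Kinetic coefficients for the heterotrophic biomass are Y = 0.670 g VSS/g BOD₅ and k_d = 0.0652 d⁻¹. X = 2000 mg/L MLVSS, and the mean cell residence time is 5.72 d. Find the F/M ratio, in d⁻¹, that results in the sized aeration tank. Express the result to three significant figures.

Steady-state biomass mass balance: V·X·(1 + k_d·θ_c) = Y·Q·(S₀ − S)·θ_c, so V = 0.670 × 19.4 × (1180 − 29.3) × 5.72 / [2000 × (1 + 0.0652 × 5.72)] = 8.56×10^4 / 2746 = 31.16 m³.
F/M = Q·S₀ / (V·X) = 19.4 × 1180 / (31.16 × 2000) = 0.3674 g BOD₅·(g VSS·d)⁻¹.

F/M ≈ 0.367 d⁻¹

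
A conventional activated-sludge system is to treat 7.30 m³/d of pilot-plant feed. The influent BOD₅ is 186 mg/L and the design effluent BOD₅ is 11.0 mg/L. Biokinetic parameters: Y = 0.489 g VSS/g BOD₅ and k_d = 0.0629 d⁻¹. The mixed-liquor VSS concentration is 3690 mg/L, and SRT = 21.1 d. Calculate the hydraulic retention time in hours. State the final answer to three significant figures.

τ ≈ 5.05 h

From the SRT design equation V = Y Q (S₀−S) θ_c / [X (1 + k_d θ_c)] = 0.489 × 7.30 × (186 − 11.0) × 21.1 / [3690 × (1 + 0.0629 × 21.1)] = 1.32×10^4 / 8587 = 1.535 m³.
HRT = V/Q = 1.535 m³ / 7.30 m³·d⁻¹ = 0.2103 d × 24 = 5.046 h.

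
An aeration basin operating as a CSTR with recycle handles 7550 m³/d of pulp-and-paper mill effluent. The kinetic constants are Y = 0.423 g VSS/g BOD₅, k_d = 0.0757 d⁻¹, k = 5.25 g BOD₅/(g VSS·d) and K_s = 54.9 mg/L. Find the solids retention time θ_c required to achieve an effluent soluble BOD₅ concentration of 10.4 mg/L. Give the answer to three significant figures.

At the target effluent, Y k S/(K_s+S) = 0.423×5.25×10.4/65.30 = 0.3537 d⁻¹.
θ_c = 1/(μ − k_d) = 1/(0.3537 − 0.0757) = 1/0.2780 = 3.597 d.

θ_c ≈ 3.60 d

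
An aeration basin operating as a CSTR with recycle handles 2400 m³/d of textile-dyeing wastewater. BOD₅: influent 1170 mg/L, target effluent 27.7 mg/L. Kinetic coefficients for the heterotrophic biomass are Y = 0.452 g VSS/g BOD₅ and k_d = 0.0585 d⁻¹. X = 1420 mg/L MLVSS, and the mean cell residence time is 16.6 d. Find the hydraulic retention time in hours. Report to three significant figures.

Steady-state biomass mass balance: V·X·(1 + k_d·θ_c) = Y·Q·(S₀ − S)·θ_c, so V = 0.452 × 2400 × (1170 − 27.7) × 16.6 / [1420 × (1 + 0.0585 × 16.6)] = 2.06×10^7 / 2799 = 7349 m³.
Hydraulic retention time τ = V/Q = 7349 / 2400 = 3.062 d = 73.49 h.

τ ≈ 73.5 h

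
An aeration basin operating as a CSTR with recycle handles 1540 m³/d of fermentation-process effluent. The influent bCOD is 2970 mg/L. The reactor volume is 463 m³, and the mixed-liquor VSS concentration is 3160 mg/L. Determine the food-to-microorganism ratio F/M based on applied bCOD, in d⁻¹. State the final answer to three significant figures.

F/M ≈ 3.13 d⁻¹

F/M = applied load / biomass = Q·S₀/(V·X) = 1540 × 2970 / (463.0 × 3160) = 3.126 d⁻¹.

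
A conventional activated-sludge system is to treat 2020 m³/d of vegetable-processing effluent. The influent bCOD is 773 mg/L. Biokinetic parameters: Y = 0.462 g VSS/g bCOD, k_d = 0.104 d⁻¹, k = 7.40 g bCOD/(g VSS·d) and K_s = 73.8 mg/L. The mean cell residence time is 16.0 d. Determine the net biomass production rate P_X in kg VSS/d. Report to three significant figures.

From the Monod/SRT balance for a CMAS, S = K_s·(1+k_d θ_c)/[θ_c·(Y k − k_d) − 1] = 73.8 × (1 + 0.104 × 16.0) / [16.0 × (0.462 × 7.40 − 0.104) − 1] = 196.6 / 52.04 = 3.778 mg/L.
Y_obs = Y / (1 + k_d θ_c) = 0.462 / (1 + 0.104 × 16.0) = 0.462 / 2.664 = 0.1734.
Substrate removed = Q·(S₀ − S) = 2020 m³/d × (773 − 3.78) g/m³ = 1.55×10^6 g/d = 1554 kg/d.
So the net sludge growth is P_X = 0.1734 × 1554 = 269.5 kg VSS/d.

P_X ≈ 269 kg VSS/d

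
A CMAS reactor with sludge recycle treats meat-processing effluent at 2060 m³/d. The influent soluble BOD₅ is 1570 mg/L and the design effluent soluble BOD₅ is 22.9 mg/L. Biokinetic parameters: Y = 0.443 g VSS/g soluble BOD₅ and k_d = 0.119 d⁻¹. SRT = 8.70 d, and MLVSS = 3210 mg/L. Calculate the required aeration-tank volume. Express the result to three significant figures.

Rearranging the biomass balance for a CMAS with decay, V = Y·Q·ΔS·θ_c / [X·(1+k_d θ_c)] = 0.443 × 2060 × (1570 − 22.9) × 8.70 / [3210 × (1 + 0.119 × 8.70)] = 1.23×10^7 / 6533 = 1880 m³.

V ≈ 1880 m³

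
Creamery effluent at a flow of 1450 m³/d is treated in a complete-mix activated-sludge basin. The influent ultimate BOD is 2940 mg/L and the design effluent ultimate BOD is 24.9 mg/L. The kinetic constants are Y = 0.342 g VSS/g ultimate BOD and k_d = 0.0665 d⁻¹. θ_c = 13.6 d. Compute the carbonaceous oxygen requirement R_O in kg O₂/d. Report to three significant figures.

Y_obs = Y / (1 + k_d θ_c) = 0.342 / (1 + 0.0665 × 13.6) = 0.342 / 1.904 = 0.1796.
Mass of ultimate BOD removed per day: Q(S₀ − S) = 1450 × 2915 g/m³ = 4227 kg/d.
Net sludge production P_X = 0.1796 × 4227 = 759.1 kg VSS/d.
R_O = Q·ΔS − 1.42 P_X = 4227 − 1078 = 3149 kg O₂/d.

R_O ≈ 3150 kg O₂/d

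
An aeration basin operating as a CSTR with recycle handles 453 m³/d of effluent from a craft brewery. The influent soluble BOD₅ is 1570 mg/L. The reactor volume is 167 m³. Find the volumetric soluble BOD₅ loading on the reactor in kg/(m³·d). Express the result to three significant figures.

L_v ≈ 4.26 kg soluble BOD₅/(m³·d)

L_v = Q S₀ / V = 453 × 1570 × 10⁻³ / 167.0 = 4.259 kg/(m³·d).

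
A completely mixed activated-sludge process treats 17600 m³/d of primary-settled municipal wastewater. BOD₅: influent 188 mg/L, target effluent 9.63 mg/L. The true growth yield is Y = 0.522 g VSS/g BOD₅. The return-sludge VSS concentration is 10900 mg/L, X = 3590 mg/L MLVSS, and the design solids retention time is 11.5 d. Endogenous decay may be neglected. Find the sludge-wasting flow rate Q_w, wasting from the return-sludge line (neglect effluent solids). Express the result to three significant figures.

Q_w ≈ 150 m³/d

V·X = Y·Q·ΔS·θ_c gives V = 0.522 × 17600 × (188 − 9.63) × 11.5 / 3590 = 5249 m³.
Wasting from the return line (neglecting effluent solids): Q_w = V·X / (θ_c·X_r) = 5249 × 3590 / (11.5 × 10900) = 150.3 m³/d.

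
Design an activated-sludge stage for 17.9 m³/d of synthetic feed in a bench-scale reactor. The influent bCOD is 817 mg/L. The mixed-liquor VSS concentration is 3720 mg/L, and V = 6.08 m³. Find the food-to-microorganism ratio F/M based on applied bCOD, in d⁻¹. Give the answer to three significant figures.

F/M ≈ 0.647 d⁻¹

F/M = applied load / biomass = Q·S₀/(V·X) = 17.9 × 817 / (6.080 × 3720) = 0.6466 d⁻¹.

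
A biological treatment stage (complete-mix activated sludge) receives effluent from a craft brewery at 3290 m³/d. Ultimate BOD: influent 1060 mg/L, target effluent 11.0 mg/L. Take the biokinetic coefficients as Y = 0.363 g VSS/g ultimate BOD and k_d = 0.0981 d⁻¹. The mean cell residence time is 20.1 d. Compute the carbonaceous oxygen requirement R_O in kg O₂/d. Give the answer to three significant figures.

The observed yield is Y_obs = Y/(1 + k_d·θ_c) = 0.363 / (1 + 0.0981 × 20.1) = 0.363 / 2.972 = 0.1221 g VSS per g ultimate BOD removed.
Substrate removed = Q·(S₀ − S) = 3290 m³/d × (1060 − 11.0) g/m³ = 3.45×10^6 g/d = 3451 kg/d.
Biomass synthesised: P_X = Y_obs × 3451 = 421.6 kg VSS/d.
R_O = Q·(S₀ − S) − 1.42·P_X = 3451 − 1.42 × 421.6 = 2853 kg O₂/d.

R_O ≈ 2850 kg O₂/d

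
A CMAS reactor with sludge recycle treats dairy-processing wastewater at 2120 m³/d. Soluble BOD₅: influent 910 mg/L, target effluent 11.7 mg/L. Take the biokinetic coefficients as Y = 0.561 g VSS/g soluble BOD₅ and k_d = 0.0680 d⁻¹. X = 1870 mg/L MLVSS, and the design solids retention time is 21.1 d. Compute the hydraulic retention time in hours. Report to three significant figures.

Steady-state biomass mass balance: V·X·(1 + k_d·θ_c) = Y·Q·(S₀ − S)·θ_c, so V = 0.561 × 2120 × (910 − 11.7) × 21.1 / [1870 × (1 + 0.0680 × 21.1)] = 2.25×10^7 / 4553 = 4951 m³.
τ = V/Q = 4951/2120 = 2.335 d, or 56.05 h.

τ ≈ 56.0 h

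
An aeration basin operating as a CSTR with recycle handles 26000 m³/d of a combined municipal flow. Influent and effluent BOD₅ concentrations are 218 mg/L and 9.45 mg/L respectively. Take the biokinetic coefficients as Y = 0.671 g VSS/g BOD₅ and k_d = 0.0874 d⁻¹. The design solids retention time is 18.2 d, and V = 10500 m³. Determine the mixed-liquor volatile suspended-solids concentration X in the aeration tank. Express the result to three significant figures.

From V·X·(1 + k_d·θ_c) = Y·Q·(S₀ − S)·θ_c: X = 0.671 × 26000 × (218 − 9.45) × 18.2 / [10500 × (1 + 0.0874 × 18.2)] = 2434 mg/L.

X ≈ 2430 mg/L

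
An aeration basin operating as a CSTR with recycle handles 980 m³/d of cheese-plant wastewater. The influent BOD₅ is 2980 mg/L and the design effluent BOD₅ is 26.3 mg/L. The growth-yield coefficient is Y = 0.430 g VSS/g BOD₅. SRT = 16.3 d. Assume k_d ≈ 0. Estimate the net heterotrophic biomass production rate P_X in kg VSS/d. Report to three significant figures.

No decay correction is needed, so Y_obs = Y = 0.430.
Mass of BOD₅ removed per day: Q(S₀ − S) = 980 × 2954 g/m³ = 2895 kg/d.
Net biomass production P_X = Y_obs × Q·(S₀ − S) = 0.4300 × 2895 = 1245 kg VSS/d.

P_X ≈ 1240 kg VSS/d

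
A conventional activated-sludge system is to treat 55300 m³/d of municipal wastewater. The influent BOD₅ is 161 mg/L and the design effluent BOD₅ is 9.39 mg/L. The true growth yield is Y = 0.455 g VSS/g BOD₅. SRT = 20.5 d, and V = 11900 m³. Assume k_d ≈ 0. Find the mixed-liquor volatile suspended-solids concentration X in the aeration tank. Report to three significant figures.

X ≈ 6570 mg/L

X = Y·Q·ΔS·θ_c / V = 0.455 × 55300 × (161 − 9.39) × 20.5 / 11900 = 6572 mg/L.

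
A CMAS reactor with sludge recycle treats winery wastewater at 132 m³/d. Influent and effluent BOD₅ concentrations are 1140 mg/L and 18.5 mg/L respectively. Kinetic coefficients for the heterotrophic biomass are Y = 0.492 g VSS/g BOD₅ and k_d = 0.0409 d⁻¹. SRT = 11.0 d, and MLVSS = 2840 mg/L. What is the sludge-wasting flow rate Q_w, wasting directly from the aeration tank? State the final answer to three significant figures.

Rearranging the biomass balance for a CMAS with decay, V = Y·Q·ΔS·θ_c / [X·(1+k_d θ_c)] = 0.492 × 132 × (1140 − 18.5) × 11.0 / [2840 × (1 + 0.0409 × 11.0)] = 8.01×10^5 / 4118 = 194.6 m³.
For wasting at MLVSS concentration, Q_w = V/θ_c = 194.6/11.0 = 17.69 m³/d.

Q_w ≈ 17.7 m³/d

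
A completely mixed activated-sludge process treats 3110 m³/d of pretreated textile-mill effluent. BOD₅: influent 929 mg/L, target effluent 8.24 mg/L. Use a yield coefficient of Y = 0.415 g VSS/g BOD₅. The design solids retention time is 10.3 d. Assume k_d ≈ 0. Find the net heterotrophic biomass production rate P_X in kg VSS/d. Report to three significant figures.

P_X ≈ 1190 kg VSS/d

No decay correction is needed, so Y_obs = Y = 0.415.
Q·(S₀ − S) = 3110 × (929 − 8.24) × 10⁻³ = 2864 kg/d removed.
So the net sludge growth is P_X = 0.4150 × 2864 = 1188 kg VSS/d.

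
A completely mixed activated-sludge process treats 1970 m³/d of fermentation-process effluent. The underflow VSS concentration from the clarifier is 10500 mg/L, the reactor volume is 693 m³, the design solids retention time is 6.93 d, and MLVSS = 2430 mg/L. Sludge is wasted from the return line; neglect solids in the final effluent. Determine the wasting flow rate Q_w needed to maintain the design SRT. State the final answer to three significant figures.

Q_w ≈ 23.1 m³/d

Q_w = (V·X)/(θ_c X_r) = 693.0 × 2430 / (6.93 × 10500) = 23.14 m³/d.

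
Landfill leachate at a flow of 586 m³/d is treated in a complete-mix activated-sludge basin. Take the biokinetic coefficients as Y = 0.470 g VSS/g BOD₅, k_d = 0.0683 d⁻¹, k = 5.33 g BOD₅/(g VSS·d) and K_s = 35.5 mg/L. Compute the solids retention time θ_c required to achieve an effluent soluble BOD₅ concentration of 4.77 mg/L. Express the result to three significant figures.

At the target effluent, Y k S/(K_s+S) = 0.470×5.33×4.77/40.27 = 0.2967 d⁻¹.
1/θ_c = 0.2967 − 0.0683 = 0.2284 d⁻¹, so θ_c = 4.378 d.

θ_c ≈ 4.38 d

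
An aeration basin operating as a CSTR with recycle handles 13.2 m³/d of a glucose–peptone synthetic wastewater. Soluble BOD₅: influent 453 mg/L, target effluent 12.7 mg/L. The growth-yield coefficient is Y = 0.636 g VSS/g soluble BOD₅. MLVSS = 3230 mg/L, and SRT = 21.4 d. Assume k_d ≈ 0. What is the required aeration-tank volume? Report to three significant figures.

V ≈ 24.5 m³

With k_d = 0 the design equation reduces to V = Y Q (S₀−S) θ_c / X = 0.636 × 13.2 × (453 − 12.7) × 21.4 / 3230 = 24.49 m³.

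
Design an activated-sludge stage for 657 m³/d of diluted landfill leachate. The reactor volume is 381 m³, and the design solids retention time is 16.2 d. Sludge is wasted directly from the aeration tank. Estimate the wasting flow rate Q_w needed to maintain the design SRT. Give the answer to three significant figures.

Q_w ≈ 23.5 m³/d

Wasting from the aeration tank: Q_w = V / θ_c = 381.0 / 16.2 = 23.52 m³/d.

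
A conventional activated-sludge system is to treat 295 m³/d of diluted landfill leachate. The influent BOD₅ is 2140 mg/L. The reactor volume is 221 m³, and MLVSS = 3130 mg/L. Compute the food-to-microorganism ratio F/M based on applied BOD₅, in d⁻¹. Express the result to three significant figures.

F/M = applied load / biomass = Q·S₀/(V·X) = 295 × 2140 / (221.0 × 3130) = 0.9126 d⁻¹.

F/M ≈ 0.913 d⁻¹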